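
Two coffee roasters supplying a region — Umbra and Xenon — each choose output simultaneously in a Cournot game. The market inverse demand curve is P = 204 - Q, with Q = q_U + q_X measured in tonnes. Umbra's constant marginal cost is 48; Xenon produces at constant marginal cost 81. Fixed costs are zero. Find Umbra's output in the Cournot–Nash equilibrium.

63

Umbra's profit: π_U = (204 - Q)q_U - (48q_U). Setting ∂π_U/∂q_U = 0: 156 - 2q_U - (q_X) = 0.
Xenon's profit: π_X = (204 - Q)q_X - (81q_X). Setting ∂π_X/∂q_X = 0: 123 - 2q_X - (q_U) = 0.
Rearranging gives the reaction functions q_U = (156 - q_X)/2 and q_X = (123 - q_U)/2.
Solving the pair: q_U = 63, q_X = 30.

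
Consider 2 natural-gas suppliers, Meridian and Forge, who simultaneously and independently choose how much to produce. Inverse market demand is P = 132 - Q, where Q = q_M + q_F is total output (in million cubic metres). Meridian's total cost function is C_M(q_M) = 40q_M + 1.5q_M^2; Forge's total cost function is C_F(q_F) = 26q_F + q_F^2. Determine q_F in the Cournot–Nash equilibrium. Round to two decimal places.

Meridian's profit: π_M = (132 - Q)q_M - (40q_M + (3/2)q_M²). Setting ∂π_M/∂q_M = 0: 92 - 5q_M - (q_F) = 0.
Forge's profit: π_F = (132 - Q)q_F - (26q_F + q_F²). Setting ∂π_F/∂q_F = 0: 106 - 4q_F - (q_M) = 0.
Best responses: q_M = (92 - q_F)/5, q_F = (106 - q_M)/4.
Substituting one into the other gives q_M = 262/19 and q_F = 438/19.

23.05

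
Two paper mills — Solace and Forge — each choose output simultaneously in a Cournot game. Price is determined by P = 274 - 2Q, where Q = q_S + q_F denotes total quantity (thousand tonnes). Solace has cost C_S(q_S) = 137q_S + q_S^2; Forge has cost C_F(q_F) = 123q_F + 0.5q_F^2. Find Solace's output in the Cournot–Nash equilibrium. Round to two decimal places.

14.73

Solace's profit: π_S = (274 - 2Q)q_S - (137q_S + q_S²). Setting ∂π_S/∂q_S = 0: 137 - 6q_S - 2(q_F) = 0.
Forge's first-order condition: 151 - 5q_F - 2(q_S) = 0.
Rearranging gives the reaction functions q_S = (137 - 2q_F)/6 and q_F = (151 - 2q_S)/5.
Substituting one into the other gives q_S = 383/26 and q_F = 316/13.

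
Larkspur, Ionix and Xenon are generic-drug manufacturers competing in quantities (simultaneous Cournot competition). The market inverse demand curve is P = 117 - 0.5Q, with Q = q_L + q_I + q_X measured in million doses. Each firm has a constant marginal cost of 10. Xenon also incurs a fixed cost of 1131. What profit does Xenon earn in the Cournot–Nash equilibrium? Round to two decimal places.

Each firm earns π_i = (117 - 0.5Q)q_i - 10q_i.
Setting ∂π_i/∂q_i = 0 with rivals' quantities fixed: 107 - q_i - (1/2)·Σ_{j≠i} q_j = 0.
By symmetry each firm produces the same amount; substituting Σ_{j≠i} q_j = 2q_i yields q_i = 107/2.
Price P = 117 - (1/2)·(321/2) = 147/4.
Xenon's profit: (147/4 - 10)·(107/2) - 1131 = 300.1250.

300.13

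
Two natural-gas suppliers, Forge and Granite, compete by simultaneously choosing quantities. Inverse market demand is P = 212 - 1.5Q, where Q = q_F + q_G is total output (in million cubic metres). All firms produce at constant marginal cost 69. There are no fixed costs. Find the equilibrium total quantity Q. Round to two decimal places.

63.56

Each firm earns π_i = (212 - 1.5Q)q_i - 69q_i.
Setting ∂π_i/∂q_i = 0 with rivals' quantities fixed: 143 - 3q_i - (3/2)q_j = 0.
By symmetry each firm produces the same amount; substituting q_j = q_i yields q_i = 143/(9/2) = 286/9.
Total output Q = 286/9 + 286/9 = 572/9.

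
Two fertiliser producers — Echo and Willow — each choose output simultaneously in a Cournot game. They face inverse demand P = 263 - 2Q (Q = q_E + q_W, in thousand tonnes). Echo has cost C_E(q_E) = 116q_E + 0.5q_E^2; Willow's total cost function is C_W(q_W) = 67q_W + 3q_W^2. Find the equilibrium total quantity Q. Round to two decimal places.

Echo's profit: π_E = (263 - 2Q)q_E - (116q_E + (1/2)q_E²). Setting ∂π_E/∂q_E = 0: 147 - 5q_E - 2(q_W) = 0.
Willow's first-order condition: 196 - 10q_W - 2(q_E) = 0.
Best responses: q_E = (147 - 2q_W)/5, q_W = (196 - 2q_E)/10.
Solving the pair: q_E = 539/23, q_W = 343/23.
Total output Q = 539/23 + 343/23 = 882/23.

38.35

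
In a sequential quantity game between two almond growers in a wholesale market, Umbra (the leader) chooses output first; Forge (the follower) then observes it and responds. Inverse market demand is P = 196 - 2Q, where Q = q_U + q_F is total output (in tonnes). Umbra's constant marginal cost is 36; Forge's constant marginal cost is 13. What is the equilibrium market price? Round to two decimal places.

The follower Forge best-responds to any q_U: π_F = (196 - 2Q)q_F - 13q_F.
Setting the follower's marginal profit to zero, 183 - 2q_U - 4q_F = 0, i.e. q_F = (183 - 2q_U)/4.
The leader anticipates this reaction. Substituting into P = 196 - 2Q gives P = 209/2 - q_U, so π_U = (209/2 - q_U)q_U - 36q_U.
Maximising: ∂π_U/∂q_U = 137/2 - 2q_U = 0, giving q_U = 137/4.
Then q_F = (183 - 2·(137/4))/4 = 229/8.
Total output Q = 503/8, so price P = 196 - 2·(503/8) = 281/4.

70.25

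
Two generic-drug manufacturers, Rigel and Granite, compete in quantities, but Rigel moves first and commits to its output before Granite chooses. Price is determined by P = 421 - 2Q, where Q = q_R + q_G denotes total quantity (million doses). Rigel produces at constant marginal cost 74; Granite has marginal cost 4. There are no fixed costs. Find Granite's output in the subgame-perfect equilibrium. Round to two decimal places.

The follower Granite best-responds to any q_R: π_G = (421 - 2Q)q_G - 4q_G.
Setting the follower's marginal profit to zero, 417 - 2q_R - 4q_G = 0, i.e. q_G = (417 - 2q_R)/4.
Rigel substitutes q_G(q_R) into its own profit: π_R = q_R(421 - 2q_R - (417 - 2q_R)/2) - 74q_R = (425/2 - q_R)q_R - 74q_R.
The leader's first-order condition 277/2 - 2q_R = 0 yields q_R = 277/4.
Then q_G = (417 - 2·(277/4))/4 = 557/8.

69.63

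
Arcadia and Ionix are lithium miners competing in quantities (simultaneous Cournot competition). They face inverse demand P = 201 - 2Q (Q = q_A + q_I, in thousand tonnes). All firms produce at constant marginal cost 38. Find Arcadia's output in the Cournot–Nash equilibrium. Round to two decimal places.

A representative firm's profit is π_i = q_i(201 - 2Q) - 38q_i.
Setting ∂π_i/∂q_i = 0 with rivals' quantities fixed: 163 - 4q_i - 2q_j = 0.
By symmetry each firm produces the same amount; substituting q_j = q_i yields q_i = 163/6.

27.17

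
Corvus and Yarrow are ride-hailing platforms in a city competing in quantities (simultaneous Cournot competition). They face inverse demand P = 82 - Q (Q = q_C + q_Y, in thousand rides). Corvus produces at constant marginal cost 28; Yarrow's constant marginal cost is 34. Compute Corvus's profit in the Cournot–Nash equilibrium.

400

Corvus's profit: π_C = (82 - Q)q_C - (28q_C). Setting ∂π_C/∂q_C = 0: 54 - 2q_C - (q_Y) = 0.
Yarrow's first-order condition: 48 - 2q_Y - (q_C) = 0.
Rearranging gives the reaction functions q_C = (54 - q_Y)/2 and q_Y = (48 - q_C)/2.
Substituting one into the other gives q_C = 20 and q_Y = 14.
Price P = 82 - 34 = 48.
Corvus's profit: (48 - 28)·20 = 400.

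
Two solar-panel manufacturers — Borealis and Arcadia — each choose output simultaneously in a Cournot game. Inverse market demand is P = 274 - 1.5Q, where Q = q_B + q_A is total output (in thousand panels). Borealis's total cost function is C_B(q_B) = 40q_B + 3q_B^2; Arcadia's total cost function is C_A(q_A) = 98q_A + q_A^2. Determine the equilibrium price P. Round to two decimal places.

Borealis's profit: π_B = (274 - 1.5Q)q_B - (40q_B + 3q_B²). Setting ∂π_B/∂q_B = 0: 234 - 9q_B - (3/2)(q_A) = 0.
Arcadia's first-order condition: 176 - 5q_A - (3/2)(q_B) = 0.
Best responses: q_B = (234 - (3/2)q_A)/9, q_A = (176 - (3/2)q_B)/5.
Solving the pair: q_B = 1208/57, q_A = 548/19.
Total output Q = 50.0351, so price P = 274 - (3/2)·50.0351 = 198.9474.

198.95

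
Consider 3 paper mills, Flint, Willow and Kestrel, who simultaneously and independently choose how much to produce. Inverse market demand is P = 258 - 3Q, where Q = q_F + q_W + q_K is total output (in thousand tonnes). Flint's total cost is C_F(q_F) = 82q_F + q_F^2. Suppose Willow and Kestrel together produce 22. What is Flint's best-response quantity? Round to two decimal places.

13.75

With rivals' combined output fixed at 22, Flint's profit is π_F = (258 - 3·22 - 3q_F)q_F - (82q_F + q_F²) = (192 - 3q_F)q_F - (82q_F + q_F²).
∂π_F/∂q_F = 110 - 8q_F = 0, so q_F = 55/4.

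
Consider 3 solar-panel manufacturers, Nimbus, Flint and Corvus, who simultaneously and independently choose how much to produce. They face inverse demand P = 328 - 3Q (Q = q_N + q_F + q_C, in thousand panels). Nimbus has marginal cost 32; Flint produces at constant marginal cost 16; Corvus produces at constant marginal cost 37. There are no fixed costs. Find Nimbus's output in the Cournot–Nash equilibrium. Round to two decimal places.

23.75

Nimbus's profit: π_N = (328 - 3Q)q_N - (32q_N). Setting ∂π_N/∂q_N = 0: 296 - 6q_N - 3(q_F + q_C) = 0.
Flint's first-order condition: 312 - 6q_F - 3(q_N + q_C) = 0.
Corvus's profit: π_C = (328 - 3Q)q_C - (37q_C). Setting ∂π_C/∂q_C = 0: 291 - 6q_C - 3(q_N + q_F) = 0.
Adding the 3 first-order conditions: 899 − 12Q = 0, so Q = 899/12.
Back-substituting: q_N = (296 − 899/4)/3 = 95/4, q_F = (312 − 899/4)/3 = 349/12, q_C = (291 − 899/4)/3 = 265/12.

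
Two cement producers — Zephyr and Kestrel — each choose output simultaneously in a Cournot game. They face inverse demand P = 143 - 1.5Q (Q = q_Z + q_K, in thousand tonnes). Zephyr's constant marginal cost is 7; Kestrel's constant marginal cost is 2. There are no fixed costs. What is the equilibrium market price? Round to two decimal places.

50.67

Zephyr's profit: π_Z = (143 - 1.5Q)q_Z - (7q_Z). Setting ∂π_Z/∂q_Z = 0: 136 - 3q_Z - (3/2)(q_K) = 0.
Kestrel's first-order condition: 141 - 3q_K - (3/2)(q_Z) = 0.
Rearranging gives the reaction functions q_Z = (136 - (3/2)q_K)/3 and q_K = (141 - (3/2)q_Z)/3.
Solving the pair: q_Z = 262/9, q_K = 292/9.
Total output Q = 554/9, so price P = 143 - (3/2)·(554/9) = 152/3.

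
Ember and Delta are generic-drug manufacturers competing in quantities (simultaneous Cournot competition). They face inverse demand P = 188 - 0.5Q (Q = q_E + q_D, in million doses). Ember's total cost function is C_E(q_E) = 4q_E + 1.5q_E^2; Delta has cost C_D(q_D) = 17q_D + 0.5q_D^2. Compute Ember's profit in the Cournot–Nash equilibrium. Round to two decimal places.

2657.44

Ember's profit: π_E = (188 - 0.5Q)q_E - (4q_E + (3/2)q_E²). Setting ∂π_E/∂q_E = 0: 184 - 4q_E - (1/2)(q_D) = 0.
Delta's profit: π_D = (188 - 0.5Q)q_D - (17q_D + (1/2)q_D²). Setting ∂π_D/∂q_D = 0: 171 - 2q_D - (1/2)(q_E) = 0.
Best responses: q_E = (184 - (1/2)q_D)/4, q_D = (171 - (1/2)q_E)/2.
Solving the pair: q_E = 1130/31, q_D = 76.3871.
Price P = 188 - (1/2)·112.8387 = 131.5806.
Ember's profit: 131.5806·(1130/31) - 4·(1130/31) - (3/2)(1130/31)² = 2657.4402.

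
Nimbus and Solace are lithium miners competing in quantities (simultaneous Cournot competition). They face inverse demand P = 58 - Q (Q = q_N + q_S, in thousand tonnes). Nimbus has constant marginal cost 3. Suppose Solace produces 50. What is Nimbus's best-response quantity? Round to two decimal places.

With the rival's output fixed at 50, Nimbus's profit is π_N = (58 - 50 - q_N)q_N - (3q_N) = (8 - q_N)q_N - (3q_N).
∂π_N/∂q_N = 5 - 2q_N = 0, so q_N = 5/2.

2.50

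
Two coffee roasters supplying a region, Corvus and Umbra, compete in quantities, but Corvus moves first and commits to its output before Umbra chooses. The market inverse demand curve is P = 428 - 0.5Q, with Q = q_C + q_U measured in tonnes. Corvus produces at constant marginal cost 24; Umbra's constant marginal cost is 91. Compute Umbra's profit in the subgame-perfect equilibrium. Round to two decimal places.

Solve by backward induction. Given q_C, the follower Umbra maximises π_U = (428 - (1/2)q_C - (1/2)q_U)q_U - 91q_U.
∂π_U/∂q_U = 337 - (1/2)q_C - q_U = 0 gives the reaction function q_U = (337 - (1/2)q_C).
The leader anticipates this reaction. Substituting into P = 428 - 0.5Q gives P = 519/2 - (1/4)q_C, so π_C = (519/2 - (1/4)q_C)q_C - 24q_C.
Maximising: ∂π_C/∂q_C = 471/2 - (1/2)q_C = 0, giving q_C = 471.
Then q_U = (337 - (1/2)·471) = 203/2.
Price P = 428 - (1/2)·(1145/2) = 567/4.
Umbra's profit: (567/4 - 91)·(203/2) = 5151.1250.

5151.13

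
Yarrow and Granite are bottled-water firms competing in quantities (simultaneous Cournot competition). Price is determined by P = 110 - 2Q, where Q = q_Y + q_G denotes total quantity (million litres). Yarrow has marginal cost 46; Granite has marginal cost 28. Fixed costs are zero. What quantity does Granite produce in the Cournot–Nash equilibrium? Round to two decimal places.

16.67

Yarrow's profit: π_Y = (110 - 2Q)q_Y - (46q_Y). Setting ∂π_Y/∂q_Y = 0: 64 - 4q_Y - 2(q_G) = 0.
Granite's first-order condition: 82 - 4q_G - 2(q_Y) = 0.
Rearranging gives the reaction functions q_Y = (64 - 2q_G)/4 and q_G = (82 - 2q_Y)/4.
Solving the pair: q_Y = 23/3, q_G = 50/3.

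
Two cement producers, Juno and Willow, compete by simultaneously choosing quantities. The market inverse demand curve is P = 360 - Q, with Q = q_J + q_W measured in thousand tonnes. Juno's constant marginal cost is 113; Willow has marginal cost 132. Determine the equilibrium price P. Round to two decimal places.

Juno's profit: π_J = (360 - Q)q_J - (113q_J). Setting ∂π_J/∂q_J = 0: 247 - 2q_J - (q_W) = 0.
Willow's profit: π_W = (360 - Q)q_W - (132q_W). Setting ∂π_W/∂q_W = 0: 228 - 2q_W - (q_J) = 0.
Rearranging gives the reaction functions q_J = (247 - q_W)/2 and q_W = (228 - q_J)/2.
Solving the pair: q_J = 266/3, q_W = 209/3.
Total output Q = 475/3, so price P = 360 - 475/3 = 605/3.

201.67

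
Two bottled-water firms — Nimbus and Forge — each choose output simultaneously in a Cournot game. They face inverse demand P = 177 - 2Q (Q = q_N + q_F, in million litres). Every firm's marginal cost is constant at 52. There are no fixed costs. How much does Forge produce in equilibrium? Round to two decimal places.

20.83

Each firm earns π_i = (177 - 2Q)q_i - 52q_i.
Setting ∂π_i/∂q_i = 0 with rivals' quantities fixed: 125 - 4q_i - 2q_j = 0.
With identical firms every q_j equals q_i, so q_j = q_i and 125 = 6q_i, giving q_i = 125/6.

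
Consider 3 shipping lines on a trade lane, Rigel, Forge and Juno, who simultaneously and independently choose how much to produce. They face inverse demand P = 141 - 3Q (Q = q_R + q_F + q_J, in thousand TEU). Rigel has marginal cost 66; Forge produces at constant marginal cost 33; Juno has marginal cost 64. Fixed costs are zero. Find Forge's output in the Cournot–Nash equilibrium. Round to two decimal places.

14.33

Rigel's profit: π_R = (141 - 3Q)q_R - (66q_R). Setting ∂π_R/∂q_R = 0: 75 - 6q_R - 3(q_F + q_J) = 0.
Forge's first-order condition: 108 - 6q_F - 3(q_R + q_J) = 0.
Juno's profit: π_J = (141 - 3Q)q_J - (64q_J). Setting ∂π_J/∂q_J = 0: 77 - 6q_J - 3(q_R + q_F) = 0.
Summing all 3 equations gives 260 − 12Q = 0, hence Q = 65/3.
Back-substituting: q_R = (75 − 65)/3 = 10/3, q_F = (108 − 65)/3 = 43/3, q_J = (77 − 65)/3 = 4.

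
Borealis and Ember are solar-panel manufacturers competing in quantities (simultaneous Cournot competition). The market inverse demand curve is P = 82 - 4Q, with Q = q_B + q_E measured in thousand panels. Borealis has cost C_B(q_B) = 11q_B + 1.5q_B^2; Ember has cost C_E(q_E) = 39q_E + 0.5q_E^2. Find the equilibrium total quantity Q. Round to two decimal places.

7.90

Borealis's profit: π_B = (82 - 4Q)q_B - (11q_B + (3/2)q_B²). Setting ∂π_B/∂q_B = 0: 71 - 11q_B - 4(q_E) = 0.
Ember's profit: π_E = (82 - 4Q)q_E - (39q_E + (1/2)q_E²). Setting ∂π_E/∂q_E = 0: 43 - 9q_E - 4(q_B) = 0.
Best responses: q_B = (71 - 4q_E)/11, q_E = (43 - 4q_B)/9.
Substituting one into the other gives q_B = 467/83 and q_E = 189/83.
Total output Q = 467/83 + 189/83 = 656/83.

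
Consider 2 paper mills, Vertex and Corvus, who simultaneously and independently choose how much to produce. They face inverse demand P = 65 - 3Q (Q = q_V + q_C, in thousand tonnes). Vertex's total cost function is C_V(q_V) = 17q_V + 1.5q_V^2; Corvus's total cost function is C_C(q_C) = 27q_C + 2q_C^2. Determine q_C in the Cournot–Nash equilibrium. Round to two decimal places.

Vertex's profit: π_V = (65 - 3Q)q_V - (17q_V + (3/2)q_V²). Setting ∂π_V/∂q_V = 0: 48 - 9q_V - 3(q_C) = 0.
Corvus's first-order condition: 38 - 10q_C - 3(q_V) = 0.
So q_V = (48 - 3q_C)/9 and q_C = (38 - 3q_V)/10.
Substituting one into the other gives q_V = 122/27 and q_C = 22/9.

2.44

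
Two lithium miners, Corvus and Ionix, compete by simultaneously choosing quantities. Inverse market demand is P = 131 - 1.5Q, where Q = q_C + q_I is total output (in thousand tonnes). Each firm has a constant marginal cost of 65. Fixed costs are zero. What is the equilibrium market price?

87

A representative firm's profit is π_i = q_i(131 - 1.5Q) - 65q_i.
First-order condition (treating rivals' output as given): 66 - 3q_i - (3/2)q_j = 0.
By symmetry each firm produces the same amount; substituting q_j = q_i yields q_i = 66/(9/2) = 44/3.
Total output Q = 88/3, so price P = 131 - (3/2)·(88/3) = 87.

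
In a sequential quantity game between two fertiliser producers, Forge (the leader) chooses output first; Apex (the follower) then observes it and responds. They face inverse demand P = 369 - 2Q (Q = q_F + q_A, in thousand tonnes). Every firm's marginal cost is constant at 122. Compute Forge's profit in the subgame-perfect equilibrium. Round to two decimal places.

The follower Apex best-responds to any q_F: π_A = (369 - 2Q)q_A - 122q_A.
Follower FOC: 247 - 2q_F - 4q_A = 0, so q_A(q_F) = (247 - 2q_F)/4.
The leader anticipates this reaction. Substituting into P = 369 - 2Q gives P = 491/2 - q_F, so π_F = (491/2 - q_F)q_F - 122q_F.
Leader FOC: 247/2 - 2q_F = 0, so q_F = 247/4.
Then q_A = (247 - 2·(247/4))/4 = 247/8.
Price P = 369 - 2·(741/8) = 735/4.
Forge's profit: (735/4 - 122)·(247/4) = 3813.0625.

3813.06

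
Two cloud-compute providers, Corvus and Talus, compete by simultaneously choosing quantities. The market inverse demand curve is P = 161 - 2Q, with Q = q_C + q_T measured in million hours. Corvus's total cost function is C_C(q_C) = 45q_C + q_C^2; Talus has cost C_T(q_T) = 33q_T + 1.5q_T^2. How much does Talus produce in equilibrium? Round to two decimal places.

14.11

Corvus's profit: π_C = (161 - 2Q)q_C - (45q_C + q_C²). Setting ∂π_C/∂q_C = 0: 116 - 6q_C - 2(q_T) = 0.
Talus's first-order condition: 128 - 7q_T - 2(q_C) = 0.
So q_C = (116 - 2q_T)/6 and q_T = (128 - 2q_C)/7.
Solving the pair: q_C = 278/19, q_T = 268/19.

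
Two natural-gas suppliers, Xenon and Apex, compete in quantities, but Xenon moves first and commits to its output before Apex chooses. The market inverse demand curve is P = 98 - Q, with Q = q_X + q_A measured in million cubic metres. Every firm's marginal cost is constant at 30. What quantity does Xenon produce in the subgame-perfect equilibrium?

34

The follower Apex best-responds to any q_X: π_A = (98 - Q)q_A - 30q_A.
∂π_A/∂q_A = 68 - q_X - 2q_A = 0 gives the reaction function q_A = (68 - q_X)/2.
The leader anticipates this reaction. Substituting into P = 98 - Q gives P = 64 - (1/2)q_X, so π_X = (64 - (1/2)q_X)q_X - 30q_X.
Leader FOC: 34 - q_X = 0, so q_X = 34.
Then q_A = (68 - 34)/2 = 17.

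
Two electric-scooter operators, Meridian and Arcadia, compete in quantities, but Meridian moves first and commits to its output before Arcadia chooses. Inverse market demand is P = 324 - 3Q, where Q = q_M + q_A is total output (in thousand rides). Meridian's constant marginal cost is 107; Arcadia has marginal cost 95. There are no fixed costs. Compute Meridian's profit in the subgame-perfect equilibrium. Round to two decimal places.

1751.04

Solve by backward induction. Given q_M, the follower Arcadia maximises π_A = (324 - 3q_M - 3q_A)q_A - 95q_A.
Follower FOC: 229 - 3q_M - 6q_A = 0, so q_A(q_M) = (229 - 3q_M)/6.
Meridian substitutes q_A(q_M) into its own profit: π_M = q_M(324 - 3q_M - (229 - 3q_M)/2) - 107q_M = (419/2 - (3/2)q_M)q_M - 107q_M.
The leader's first-order condition 205/2 - 3q_M = 0 yields q_M = 205/6.
Then q_A = (229 - 3·(205/6))/6 = 253/12.
Price P = 324 - 3·(221/4) = 633/4.
Meridian's profit: (633/4 - 107)·(205/6) = 1751.0417.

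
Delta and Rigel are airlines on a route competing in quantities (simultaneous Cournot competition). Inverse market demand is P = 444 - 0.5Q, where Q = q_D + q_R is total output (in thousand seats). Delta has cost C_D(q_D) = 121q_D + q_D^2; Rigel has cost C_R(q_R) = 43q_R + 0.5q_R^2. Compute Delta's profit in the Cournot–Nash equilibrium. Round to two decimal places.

Delta's profit: π_D = (444 - 0.5Q)q_D - (121q_D + q_D²). Setting ∂π_D/∂q_D = 0: 323 - 3q_D - (1/2)(q_R) = 0.
Rigel's first-order condition: 401 - 2q_R - (1/2)(q_D) = 0.
So q_D = (323 - (1/2)q_R)/3 and q_R = (401 - (1/2)q_D)/2.
Substituting one into the other gives q_D = 1782/23 and q_R = 181.1304.
Price P = 444 - (1/2)·258.6087 = 314.6957.
Delta's profit: 314.6957·(1782/23) - 121·(1782/23) - (1782/23)² = 9004.3214.

9004.32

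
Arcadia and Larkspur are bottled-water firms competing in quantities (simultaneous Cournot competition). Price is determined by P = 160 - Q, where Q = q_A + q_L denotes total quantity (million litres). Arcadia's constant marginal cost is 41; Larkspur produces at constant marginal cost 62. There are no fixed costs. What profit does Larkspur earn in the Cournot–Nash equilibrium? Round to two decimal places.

658.78

Arcadia's profit: π_A = (160 - Q)q_A - (41q_A). Setting ∂π_A/∂q_A = 0: 119 - 2q_A - (q_L) = 0.
Larkspur's first-order condition: 98 - 2q_L - (q_A) = 0.
Rearranging gives the reaction functions q_A = (119 - q_L)/2 and q_L = (98 - q_A)/2.
Substituting one into the other gives q_A = 140/3 and q_L = 77/3.
Price P = 160 - 217/3 = 263/3.
Larkspur's profit: (263/3 - 62)·(77/3) = 658.7778.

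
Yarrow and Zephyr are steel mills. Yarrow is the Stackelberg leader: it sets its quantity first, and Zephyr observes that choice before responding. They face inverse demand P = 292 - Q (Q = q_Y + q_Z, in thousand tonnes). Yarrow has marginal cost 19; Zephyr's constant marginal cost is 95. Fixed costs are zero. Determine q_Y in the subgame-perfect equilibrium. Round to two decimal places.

Solve by backward induction. Given q_Y, the follower Zephyr maximises π_Z = (292 - q_Y - q_Z)q_Z - 95q_Z.
∂π_Z/∂q_Z = 197 - q_Y - 2q_Z = 0 gives the reaction function q_Z = (197 - q_Y)/2.
Yarrow substitutes q_Z(q_Y) into its own profit: π_Y = q_Y(292 - q_Y - (197 - q_Y)/2) - 19q_Y = (387/2 - (1/2)q_Y)q_Y - 19q_Y.
Leader FOC: 349/2 - q_Y = 0, so q_Y = 349/2.
Then q_Z = (197 - 349/2)/2 = 45/4.

174.50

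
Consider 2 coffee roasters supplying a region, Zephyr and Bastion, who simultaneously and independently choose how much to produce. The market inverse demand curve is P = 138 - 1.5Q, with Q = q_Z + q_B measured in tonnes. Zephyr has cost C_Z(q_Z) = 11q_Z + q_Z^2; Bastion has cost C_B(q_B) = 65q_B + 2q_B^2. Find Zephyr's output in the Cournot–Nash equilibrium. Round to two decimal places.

23.80

Zephyr's profit: π_Z = (138 - 1.5Q)q_Z - (11q_Z + q_Z²). Setting ∂π_Z/∂q_Z = 0: 127 - 5q_Z - (3/2)(q_B) = 0.
Bastion's first-order condition: 73 - 7q_B - (3/2)(q_Z) = 0.
Best responses: q_Z = (127 - (3/2)q_B)/5, q_B = (73 - (3/2)q_Z)/7.
Substituting one into the other gives q_Z = 23.8015 and q_B = 698/131.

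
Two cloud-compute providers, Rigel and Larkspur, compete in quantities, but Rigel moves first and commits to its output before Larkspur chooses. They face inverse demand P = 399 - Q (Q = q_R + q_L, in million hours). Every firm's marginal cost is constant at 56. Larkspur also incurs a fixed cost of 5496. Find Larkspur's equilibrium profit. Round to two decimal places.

1857.06

Solve by backward induction. Given q_R, the follower Larkspur maximises π_L = (399 - q_R - q_L)q_L - 56q_L.
Setting the follower's marginal profit to zero, 343 - q_R - 2q_L = 0, i.e. q_L = (343 - q_R)/2.
The leader anticipates this reaction. Substituting into P = 399 - Q gives P = 455/2 - (1/2)q_R, so π_R = (455/2 - (1/2)q_R)q_R - 56q_R.
The leader's first-order condition 343/2 - q_R = 0 yields q_R = 343/2.
Then q_L = (343 - 343/2)/2 = 343/4.
Price P = 399 - 1029/4 = 567/4.
Larkspur's profit: (567/4 - 56)·(343/4) - 5496 = 1857.0625.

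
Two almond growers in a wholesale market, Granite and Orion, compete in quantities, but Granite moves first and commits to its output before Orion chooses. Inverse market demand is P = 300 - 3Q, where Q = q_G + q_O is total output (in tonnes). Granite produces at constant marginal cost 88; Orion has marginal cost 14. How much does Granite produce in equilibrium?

The follower Orion best-responds to any q_G: π_O = (300 - 3Q)q_O - 14q_O.
Setting the follower's marginal profit to zero, 286 - 3q_G - 6q_O = 0, i.e. q_O = (286 - 3q_G)/6.
Granite substitutes q_O(q_G) into its own profit: π_G = q_G(300 - 3q_G - (286 - 3q_G)/2) - 88q_G = (157 - (3/2)q_G)q_G - 88q_G.
Leader FOC: 69 - 3q_G = 0, so q_G = 23.
Then q_O = (286 - 3·23)/6 = 217/6.

23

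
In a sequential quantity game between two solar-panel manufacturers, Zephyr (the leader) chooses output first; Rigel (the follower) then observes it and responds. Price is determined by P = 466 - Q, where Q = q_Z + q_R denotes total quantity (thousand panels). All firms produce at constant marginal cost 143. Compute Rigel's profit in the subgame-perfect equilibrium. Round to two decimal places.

6520.56

The follower Rigel best-responds to any q_Z: π_R = (466 - Q)q_R - 143q_R.
Setting the follower's marginal profit to zero, 323 - q_Z - 2q_R = 0, i.e. q_R = (323 - q_Z)/2.
Zephyr substitutes q_R(q_Z) into its own profit: π_Z = q_Z(466 - q_Z - (323 - q_Z)/2) - 143q_Z = (609/2 - (1/2)q_Z)q_Z - 143q_Z.
The leader's first-order condition 323/2 - q_Z = 0 yields q_Z = 323/2.
Then q_R = (323 - 323/2)/2 = 323/4.
Price P = 466 - 969/4 = 895/4.
Rigel's profit: (895/4 - 143)·(323/4) = 6520.5625.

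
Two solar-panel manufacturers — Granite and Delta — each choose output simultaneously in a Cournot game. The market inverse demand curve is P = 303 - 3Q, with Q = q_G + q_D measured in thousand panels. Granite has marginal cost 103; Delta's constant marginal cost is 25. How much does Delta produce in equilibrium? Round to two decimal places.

39.56

Granite's profit: π_G = (303 - 3Q)q_G - (103q_G). Setting ∂π_G/∂q_G = 0: 200 - 6q_G - 3(q_D) = 0.
Delta's profit: π_D = (303 - 3Q)q_D - (25q_D). Setting ∂π_D/∂q_D = 0: 278 - 6q_D - 3(q_G) = 0.
Best responses: q_G = (200 - 3q_D)/6, q_D = (278 - 3q_G)/6.
Substituting one into the other gives q_G = 122/9 and q_D = 356/9.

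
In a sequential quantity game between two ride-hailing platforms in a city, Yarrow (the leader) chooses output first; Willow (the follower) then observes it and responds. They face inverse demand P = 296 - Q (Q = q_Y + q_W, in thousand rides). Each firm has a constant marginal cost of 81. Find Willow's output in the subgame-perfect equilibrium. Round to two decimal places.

Solve by backward induction. Given q_Y, the follower Willow maximises π_W = (296 - q_Y - q_W)q_W - 81q_W.
Follower FOC: 215 - q_Y - 2q_W = 0, so q_W(q_Y) = (215 - q_Y)/2.
The leader anticipates this reaction. Substituting into P = 296 - Q gives P = 377/2 - (1/2)q_Y, so π_Y = (377/2 - (1/2)q_Y)q_Y - 81q_Y.
Maximising: ∂π_Y/∂q_Y = 215/2 - q_Y = 0, giving q_Y = 215/2.
Then q_W = (215 - 215/2)/2 = 215/4.

53.75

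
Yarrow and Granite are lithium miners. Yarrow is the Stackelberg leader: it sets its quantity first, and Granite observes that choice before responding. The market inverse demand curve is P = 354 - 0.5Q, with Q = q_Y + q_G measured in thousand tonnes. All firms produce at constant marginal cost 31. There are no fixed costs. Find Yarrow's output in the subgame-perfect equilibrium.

323

Solve by backward induction. Given q_Y, the follower Granite maximises π_G = (354 - (1/2)q_Y - (1/2)q_G)q_G - 31q_G.
∂π_G/∂q_G = 323 - (1/2)q_Y - q_G = 0 gives the reaction function q_G = (323 - (1/2)q_Y).
The leader anticipates this reaction. Substituting into P = 354 - 0.5Q gives P = 385/2 - (1/4)q_Y, so π_Y = (385/2 - (1/4)q_Y)q_Y - 31q_Y.
Leader FOC: 323/2 - (1/2)q_Y = 0, so q_Y = 323.
Then q_G = (323 - (1/2)·323) = 323/2.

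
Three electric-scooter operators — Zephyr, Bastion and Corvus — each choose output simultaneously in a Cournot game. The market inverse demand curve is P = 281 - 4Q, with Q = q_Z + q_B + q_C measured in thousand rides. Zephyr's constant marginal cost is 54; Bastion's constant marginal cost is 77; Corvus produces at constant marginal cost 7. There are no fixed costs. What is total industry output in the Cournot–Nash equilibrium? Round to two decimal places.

Zephyr's profit: π_Z = (281 - 4Q)q_Z - (54q_Z). Setting ∂π_Z/∂q_Z = 0: 227 - 8q_Z - 4(q_B + q_C) = 0.
Bastion's first-order condition: 204 - 8q_B - 4(q_Z + q_C) = 0.
Corvus's first-order condition: 274 - 8q_C - 4(q_Z + q_B) = 0.
Summing all 3 equations gives 705 − 16Q = 0, hence Q = 705/16.
Back-substituting: q_Z = (227 − 705/4)/4 = 203/16, q_B = (204 − 705/4)/4 = 111/16, q_C = (274 − 705/4)/4 = 391/16.
Total output Q = 203/16 + 111/16 + 391/16 = 705/16.

44.06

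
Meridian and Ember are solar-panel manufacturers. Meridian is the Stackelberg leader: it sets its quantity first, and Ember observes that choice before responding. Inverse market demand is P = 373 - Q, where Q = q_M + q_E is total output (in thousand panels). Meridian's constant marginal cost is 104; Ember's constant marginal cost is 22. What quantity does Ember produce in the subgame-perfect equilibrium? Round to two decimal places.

The follower Ember best-responds to any q_M: π_E = (373 - Q)q_E - 22q_E.
Follower FOC: 351 - q_M - 2q_E = 0, so q_E(q_M) = (351 - q_M)/2.
The leader anticipates this reaction. Substituting into P = 373 - Q gives P = 395/2 - (1/2)q_M, so π_M = (395/2 - (1/2)q_M)q_M - 104q_M.
Leader FOC: 187/2 - q_M = 0, so q_M = 187/2.
Then q_E = (351 - 187/2)/2 = 515/4.

128.75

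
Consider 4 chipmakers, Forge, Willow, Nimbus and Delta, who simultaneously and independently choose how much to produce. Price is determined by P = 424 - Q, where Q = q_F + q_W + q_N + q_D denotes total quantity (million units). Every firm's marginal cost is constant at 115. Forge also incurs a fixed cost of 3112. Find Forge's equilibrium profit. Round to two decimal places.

707.24

Each firm earns π_i = (424 - Q)q_i - 115q_i.
First-order condition (treating rivals' output as given): 309 - 2q_i - Σ_{j≠i} q_j = 0.
By symmetry each firm produces the same amount; substituting Σ_{j≠i} q_j = 3q_i yields q_i = 309/5.
Price P = 424 - 1236/5 = 884/5.
Forge's profit: (884/5 - 115)·(309/5) - 3112 = 707.2400.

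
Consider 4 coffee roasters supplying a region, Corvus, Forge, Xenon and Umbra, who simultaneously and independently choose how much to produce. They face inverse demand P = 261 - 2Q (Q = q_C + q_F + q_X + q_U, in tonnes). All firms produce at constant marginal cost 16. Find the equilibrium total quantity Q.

Each firm earns π_i = (261 - 2Q)q_i - 16q_i.
Setting ∂π_i/∂q_i = 0 with rivals' quantities fixed: 245 - 4q_i - 2·Σ_{j≠i} q_j = 0.
With identical firms every q_j equals q_i, so Σ_{j≠i} q_j = 3q_i and 245 = 10q_i, giving q_i = 49/2.
Total output Q = 49/2 + 49/2 + 49/2 + 49/2 = 98.

98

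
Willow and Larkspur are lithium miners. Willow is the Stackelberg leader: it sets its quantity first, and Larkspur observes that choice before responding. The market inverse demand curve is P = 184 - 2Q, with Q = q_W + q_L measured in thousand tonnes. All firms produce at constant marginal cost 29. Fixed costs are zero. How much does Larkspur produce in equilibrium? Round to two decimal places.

19.38

Solve by backward induction. Given q_W, the follower Larkspur maximises π_L = (184 - 2q_W - 2q_L)q_L - 29q_L.
∂π_L/∂q_L = 155 - 2q_W - 4q_L = 0 gives the reaction function q_L = (155 - 2q_W)/4.
Willow substitutes q_L(q_W) into its own profit: π_W = q_W(184 - 2q_W - (155 - 2q_W)/2) - 29q_W = (213/2 - q_W)q_W - 29q_W.
The leader's first-order condition 155/2 - 2q_W = 0 yields q_W = 155/4.
Then q_L = (155 - 2·(155/4))/4 = 155/8.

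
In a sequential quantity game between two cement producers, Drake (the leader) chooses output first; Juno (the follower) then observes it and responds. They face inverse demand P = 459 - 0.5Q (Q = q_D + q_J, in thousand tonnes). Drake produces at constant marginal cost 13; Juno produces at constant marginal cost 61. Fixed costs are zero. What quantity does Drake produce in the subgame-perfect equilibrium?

The follower Juno best-responds to any q_D: π_J = (459 - 0.5Q)q_J - 61q_J.
Follower FOC: 398 - (1/2)q_D - q_J = 0, so q_J(q_D) = (398 - (1/2)q_D).
Drake substitutes q_J(q_D) into its own profit: π_D = q_D(459 - (1/2)q_D - (398 - (1/2)q_D)/2) - 13q_D = (260 - (1/4)q_D)q_D - 13q_D.
Leader FOC: 247 - (1/2)q_D = 0, so q_D = 494.
Then q_J = (398 - (1/2)·494) = 151.

494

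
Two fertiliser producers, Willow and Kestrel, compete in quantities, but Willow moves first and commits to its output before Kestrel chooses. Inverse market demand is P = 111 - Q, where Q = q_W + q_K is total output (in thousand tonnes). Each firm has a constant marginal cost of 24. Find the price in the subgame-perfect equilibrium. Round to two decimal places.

The follower Kestrel best-responds to any q_W: π_K = (111 - Q)q_K - 24q_K.
∂π_K/∂q_K = 87 - q_W - 2q_K = 0 gives the reaction function q_K = (87 - q_W)/2.
Willow substitutes q_K(q_W) into its own profit: π_W = q_W(111 - q_W - (87 - q_W)/2) - 24q_W = (135/2 - (1/2)q_W)q_W - 24q_W.
Maximising: ∂π_W/∂q_W = 87/2 - q_W = 0, giving q_W = 87/2.
Then q_K = (87 - 87/2)/2 = 87/4.
Total output Q = 261/4, so price P = 111 - 261/4 = 183/4.

45.75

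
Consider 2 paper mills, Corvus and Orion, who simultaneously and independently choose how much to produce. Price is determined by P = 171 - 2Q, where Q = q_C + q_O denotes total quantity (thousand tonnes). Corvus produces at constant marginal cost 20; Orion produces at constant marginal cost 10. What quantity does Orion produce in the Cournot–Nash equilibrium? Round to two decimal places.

28.50

Corvus's profit: π_C = (171 - 2Q)q_C - (20q_C). Setting ∂π_C/∂q_C = 0: 151 - 4q_C - 2(q_O) = 0.
Orion's first-order condition: 161 - 4q_O - 2(q_C) = 0.
Best responses: q_C = (151 - 2q_O)/4, q_O = (161 - 2q_C)/4.
Substituting one into the other gives q_C = 47/2 and q_O = 57/2.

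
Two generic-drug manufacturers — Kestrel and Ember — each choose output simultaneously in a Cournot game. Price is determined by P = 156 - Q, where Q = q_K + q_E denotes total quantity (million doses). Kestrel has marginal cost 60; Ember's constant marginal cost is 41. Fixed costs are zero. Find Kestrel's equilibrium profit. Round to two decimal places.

Kestrel's profit: π_K = (156 - Q)q_K - (60q_K). Setting ∂π_K/∂q_K = 0: 96 - 2q_K - (q_E) = 0.
Ember's profit: π_E = (156 - Q)q_E - (41q_E). Setting ∂π_E/∂q_E = 0: 115 - 2q_E - (q_K) = 0.
Best responses: q_K = (96 - q_E)/2, q_E = (115 - q_K)/2.
Substituting one into the other gives q_K = 77/3 and q_E = 134/3.
Price P = 156 - 211/3 = 257/3.
Kestrel's profit: (257/3 - 60)·(77/3) = 658.7778.

658.78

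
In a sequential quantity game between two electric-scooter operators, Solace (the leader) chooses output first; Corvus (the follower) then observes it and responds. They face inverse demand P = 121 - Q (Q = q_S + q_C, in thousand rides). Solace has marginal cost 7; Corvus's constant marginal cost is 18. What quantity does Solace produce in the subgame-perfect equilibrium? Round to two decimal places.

The follower Corvus best-responds to any q_S: π_C = (121 - Q)q_C - 18q_C.
∂π_C/∂q_C = 103 - q_S - 2q_C = 0 gives the reaction function q_C = (103 - q_S)/2.
Solace substitutes q_C(q_S) into its own profit: π_S = q_S(121 - q_S - (103 - q_S)/2) - 7q_S = (139/2 - (1/2)q_S)q_S - 7q_S.
Maximising: ∂π_S/∂q_S = 125/2 - q_S = 0, giving q_S = 125/2.
Then q_C = (103 - 125/2)/2 = 81/4.

62.50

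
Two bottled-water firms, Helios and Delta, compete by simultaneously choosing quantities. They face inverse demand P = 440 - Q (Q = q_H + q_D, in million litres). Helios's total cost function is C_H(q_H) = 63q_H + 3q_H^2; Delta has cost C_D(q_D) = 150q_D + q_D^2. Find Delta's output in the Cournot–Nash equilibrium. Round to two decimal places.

Helios's profit: π_H = (440 - Q)q_H - (63q_H + 3q_H²). Setting ∂π_H/∂q_H = 0: 377 - 8q_H - (q_D) = 0.
Delta's first-order condition: 290 - 4q_D - (q_H) = 0.
So q_H = (377 - q_D)/8 and q_D = (290 - q_H)/4.
Substituting one into the other gives q_H = 1218/31 and q_D = 1943/31.

62.68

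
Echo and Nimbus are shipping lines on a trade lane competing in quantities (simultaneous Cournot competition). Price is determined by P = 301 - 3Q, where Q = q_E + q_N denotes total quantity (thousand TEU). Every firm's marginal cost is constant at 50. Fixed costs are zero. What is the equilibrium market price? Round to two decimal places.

133.67

Each firm earns π_i = (301 - 3Q)q_i - 50q_i.
Setting ∂π_i/∂q_i = 0 with rivals' quantities fixed: 251 - 6q_i - 3q_j = 0.
By symmetry each firm produces the same amount; substituting q_j = q_i yields q_i = 251/9.
Total output Q = 502/9, so price P = 301 - 3·(502/9) = 401/3.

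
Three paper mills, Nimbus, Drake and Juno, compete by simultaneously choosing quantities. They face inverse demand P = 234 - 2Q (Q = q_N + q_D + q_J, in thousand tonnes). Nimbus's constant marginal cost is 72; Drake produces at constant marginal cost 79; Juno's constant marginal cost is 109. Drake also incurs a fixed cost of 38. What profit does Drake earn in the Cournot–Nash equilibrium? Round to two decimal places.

Nimbus's profit: π_N = (234 - 2Q)q_N - (72q_N). Setting ∂π_N/∂q_N = 0: 162 - 4q_N - 2(q_D + q_J) = 0.
Drake's profit: π_D = (234 - 2Q)q_D - (79q_D). Setting ∂π_D/∂q_D = 0: 155 - 4q_D - 2(q_N + q_J) = 0.
Juno's first-order condition: 125 - 4q_J - 2(q_N + q_D) = 0.
Adding the 3 first-order conditions: 442 − 8Q = 0, so Q = 221/4.
Back-substituting: q_N = (162 − 221/2)/2 = 103/4, q_D = (155 − 221/2)/2 = 89/4, q_J = (125 − 221/2)/2 = 29/4.
Price P = 234 - 2·(221/4) = 247/2.
Drake's profit: (247/2 - 79)·(89/4) - 38 = 952.1250.

952.13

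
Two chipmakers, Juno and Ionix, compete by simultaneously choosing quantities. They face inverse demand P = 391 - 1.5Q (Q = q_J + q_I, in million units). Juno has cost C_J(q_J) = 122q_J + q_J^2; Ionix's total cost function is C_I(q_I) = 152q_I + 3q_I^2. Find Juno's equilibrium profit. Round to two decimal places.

Juno's profit: π_J = (391 - 1.5Q)q_J - (122q_J + q_J²). Setting ∂π_J/∂q_J = 0: 269 - 5q_J - (3/2)(q_I) = 0.
Ionix's profit: π_I = (391 - 1.5Q)q_I - (152q_I + 3q_I²). Setting ∂π_I/∂q_I = 0: 239 - 9q_I - (3/2)(q_J) = 0.
Best responses: q_J = (269 - (3/2)q_I)/5, q_I = (239 - (3/2)q_J)/9.
Substituting one into the other gives q_J = 48.2456 and q_I = 18.5146.
Price P = 391 - (3/2)·66.7602 = 290.8596.
Juno's profit: 290.8596·48.2456 - 122·48.2456 - 48.2456² = 5819.0982.

5819.10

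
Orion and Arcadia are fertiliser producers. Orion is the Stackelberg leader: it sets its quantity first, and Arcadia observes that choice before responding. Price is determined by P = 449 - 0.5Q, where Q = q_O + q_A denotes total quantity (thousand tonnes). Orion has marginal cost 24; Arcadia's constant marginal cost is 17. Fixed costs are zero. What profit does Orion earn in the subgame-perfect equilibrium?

The follower Arcadia best-responds to any q_O: π_A = (449 - 0.5Q)q_A - 17q_A.
Setting the follower's marginal profit to zero, 432 - (1/2)q_O - q_A = 0, i.e. q_A = (432 - (1/2)q_O).
The leader anticipates this reaction. Substituting into P = 449 - 0.5Q gives P = 233 - (1/4)q_O, so π_O = (233 - (1/4)q_O)q_O - 24q_O.
Maximising: ∂π_O/∂q_O = 209 - (1/2)q_O = 0, giving q_O = 418.
Then q_A = (432 - (1/2)·418) = 223.
Price P = 449 - (1/2)·641 = 257/2.
Orion's profit: (257/2 - 24)·418 = 43681.

43681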